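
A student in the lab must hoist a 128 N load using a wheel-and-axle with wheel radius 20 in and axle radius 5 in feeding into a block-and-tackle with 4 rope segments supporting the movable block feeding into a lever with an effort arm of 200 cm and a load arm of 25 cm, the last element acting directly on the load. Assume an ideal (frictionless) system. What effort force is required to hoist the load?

1 N

Wheel-and-axle MA = R/r = 20/5 = 4.
Block-and-tackle MA = number of supporting rope parts = 4.
Lever MA = effort arm / load arm = 200/25 = 8.
Combined ideal MA = 4 × 4 × 8 = 128.
Effort = load / MA = 128 / 128 = 1 N.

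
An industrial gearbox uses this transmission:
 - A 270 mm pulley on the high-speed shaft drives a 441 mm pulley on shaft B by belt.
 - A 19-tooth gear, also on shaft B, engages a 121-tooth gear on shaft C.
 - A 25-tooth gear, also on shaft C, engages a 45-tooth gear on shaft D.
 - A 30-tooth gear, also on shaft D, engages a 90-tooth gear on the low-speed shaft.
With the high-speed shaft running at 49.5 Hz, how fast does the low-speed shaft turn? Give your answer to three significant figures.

0.881 Hz

the high-speed shaft → shaft B (belt, 441/270): 49.5 ÷ 1.6333 = 30.306 Hz
shaft B → shaft C (gear mesh, 121/19): 30.306 ÷ 6.3684 = 4.7588 Hz
shaft C → shaft D (gear mesh, 45/25): 4.7588 ÷ 1.8 = 2.6438 Hz
shaft D → the low-speed shaft (gear mesh, 90/30): 2.6438 ÷ 3 = 0.88126 Hz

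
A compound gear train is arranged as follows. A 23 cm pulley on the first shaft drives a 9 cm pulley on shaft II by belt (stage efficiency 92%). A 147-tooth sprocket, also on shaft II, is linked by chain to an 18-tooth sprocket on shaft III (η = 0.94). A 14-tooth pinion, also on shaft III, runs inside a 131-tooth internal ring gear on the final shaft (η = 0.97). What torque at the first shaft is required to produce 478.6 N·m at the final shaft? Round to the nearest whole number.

1273 N·m

Overall ratio R = 0.3913 × 0.12245 × 9.3571 = 0.44835; overall efficiency η = 0.92 × 0.94 × 0.97 = 0.8389.
Input torque = output torque / (R × η) = 478.6 / (0.44835 × 0.8389) = 1272.5 N·m.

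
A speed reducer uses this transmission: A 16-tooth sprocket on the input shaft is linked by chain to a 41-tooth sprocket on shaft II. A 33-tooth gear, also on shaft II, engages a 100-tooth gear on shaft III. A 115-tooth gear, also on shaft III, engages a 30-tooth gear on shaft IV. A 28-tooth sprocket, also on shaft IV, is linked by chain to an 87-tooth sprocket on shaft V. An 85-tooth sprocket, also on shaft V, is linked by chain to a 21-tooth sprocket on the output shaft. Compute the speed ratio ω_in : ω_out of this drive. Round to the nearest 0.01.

Each stage contributes driven/driver: chain 41/16 = 2.5625, gear mesh 100/33 = 3.0303, gear mesh 30/115 = 0.26087, chain 87/28 = 3.1071, chain 21/85 = 0.24706.
Overall: 2.5625 × 3.0303 × 0.26087 × 3.1071 × 0.24706 = 1.555.

1.56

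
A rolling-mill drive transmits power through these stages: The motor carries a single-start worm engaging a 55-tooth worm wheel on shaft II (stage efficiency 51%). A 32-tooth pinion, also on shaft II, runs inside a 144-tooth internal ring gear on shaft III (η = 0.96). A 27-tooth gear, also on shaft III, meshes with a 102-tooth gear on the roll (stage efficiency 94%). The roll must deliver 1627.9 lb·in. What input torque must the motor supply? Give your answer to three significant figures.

Overall ratio R = 55 × 4.5 × 3.7778 = 935; overall efficiency η = 0.51 × 0.96 × 0.94 = 0.4602.
Input torque = output torque / (R × η) = 1627.9 / (935 × 0.4602) = 3.7831 lb·in.

3.78 lb·in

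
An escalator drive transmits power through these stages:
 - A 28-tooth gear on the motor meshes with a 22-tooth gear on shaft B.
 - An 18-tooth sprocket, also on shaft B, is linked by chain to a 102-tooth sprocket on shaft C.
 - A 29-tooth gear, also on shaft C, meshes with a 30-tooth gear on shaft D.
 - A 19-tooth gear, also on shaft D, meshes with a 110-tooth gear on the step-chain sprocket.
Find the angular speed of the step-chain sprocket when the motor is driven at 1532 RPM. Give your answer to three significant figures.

gear mesh 22/28 = 0.78571 → 1532/0.78571 = 1949.8 RPM
chain 102/18 = 5.6667 → 1949.8/5.6667 = 344.09 RPM
gear mesh 30/29 = 1.0345 → 344.09/1.0345 = 332.62 RPM
gear mesh 110/19 = 5.7895 → 332.62/5.7895 = 57.452 RPM

57.5 RPM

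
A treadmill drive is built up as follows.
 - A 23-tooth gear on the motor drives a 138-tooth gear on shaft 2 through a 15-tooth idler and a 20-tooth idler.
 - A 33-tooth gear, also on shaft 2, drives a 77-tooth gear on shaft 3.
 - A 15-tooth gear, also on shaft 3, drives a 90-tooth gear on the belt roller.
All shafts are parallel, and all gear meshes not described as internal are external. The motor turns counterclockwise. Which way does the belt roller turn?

the motor → shaft 2: driver → idler → idler → driven is 3 external meshes, 3 reversals → CW.
shaft 2 → shaft 3: external mesh, 1 reversal → CCW.
shaft 3 → the belt roller: external mesh, 1 reversal → CW.
5 reversals in total — an odd number — so the belt roller turns opposite to the motor.

clockwise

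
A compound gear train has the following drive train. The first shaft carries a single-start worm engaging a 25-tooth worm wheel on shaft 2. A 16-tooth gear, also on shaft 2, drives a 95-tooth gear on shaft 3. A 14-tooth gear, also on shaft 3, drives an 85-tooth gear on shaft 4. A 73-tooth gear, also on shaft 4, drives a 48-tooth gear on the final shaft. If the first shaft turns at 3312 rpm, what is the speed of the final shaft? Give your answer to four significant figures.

5.589 rpm

the first shaft → shaft 2 (worm, 25/1): 3312 ÷ 25 = 132.48 rpm
shaft 2 → shaft 3 (gear mesh, 95/16): 132.48 ÷ 5.9375 = 22.312 rpm
shaft 3 → shaft 4 (gear mesh, 85/14): 22.312 ÷ 6.0714 = 3.675 rpm
shaft 4 → the final shaft (gear mesh, 48/73): 3.675 ÷ 0.65753 = 5.589 rpm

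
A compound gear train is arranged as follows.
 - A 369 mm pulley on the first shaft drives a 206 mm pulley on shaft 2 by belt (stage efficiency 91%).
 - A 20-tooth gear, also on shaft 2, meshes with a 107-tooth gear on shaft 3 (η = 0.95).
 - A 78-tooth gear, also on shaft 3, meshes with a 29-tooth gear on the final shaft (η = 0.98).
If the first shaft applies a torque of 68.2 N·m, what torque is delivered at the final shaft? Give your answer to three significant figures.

64.2 N·m

After the belt (206/369): 68.2 × 0.55827 × 0.91 = 34.647 N·m
After the gear mesh (107/20): 34.647 × 5.35 × 0.95 = 176.09 N·m
After the gear mesh (29/78): 176.09 × 0.37179 × 0.98 = 64.161 N·m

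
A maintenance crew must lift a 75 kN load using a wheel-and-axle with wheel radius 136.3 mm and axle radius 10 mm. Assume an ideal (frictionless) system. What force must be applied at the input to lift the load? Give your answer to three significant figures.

Wheel-and-axle MA = R/r = 136.3/10 = 13.63.
Effort = load / MA = 75 / 13.63 = 5.5026 kN.

5.50 kN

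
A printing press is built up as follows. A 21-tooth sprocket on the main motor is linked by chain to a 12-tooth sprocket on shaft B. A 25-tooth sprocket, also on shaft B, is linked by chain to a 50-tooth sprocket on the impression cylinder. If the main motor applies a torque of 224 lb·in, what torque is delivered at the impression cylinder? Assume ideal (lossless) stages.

After the chain (12/21): 224 × 0.57143 = 128 lb·in
After the chain (50/25): 128 × 2 = 256 lb·in

256 lb·in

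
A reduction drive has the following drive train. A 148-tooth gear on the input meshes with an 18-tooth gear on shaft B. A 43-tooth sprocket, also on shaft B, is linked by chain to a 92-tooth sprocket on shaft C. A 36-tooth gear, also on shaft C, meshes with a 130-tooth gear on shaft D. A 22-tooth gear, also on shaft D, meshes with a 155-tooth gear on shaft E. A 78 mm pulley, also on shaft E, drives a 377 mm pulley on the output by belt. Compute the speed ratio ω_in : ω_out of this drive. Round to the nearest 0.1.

32.0

Each stage contributes driven/driver: gear mesh 18/148 = 0.12162, chain 92/43 = 2.1395, gear mesh 130/36 = 3.6111, gear mesh 155/22 = 7.0455, belt 377/78 = 4.8333.
Overall: 0.12162 × 2.1395 × 3.6111 × 7.0455 × 4.8333 = 31.998.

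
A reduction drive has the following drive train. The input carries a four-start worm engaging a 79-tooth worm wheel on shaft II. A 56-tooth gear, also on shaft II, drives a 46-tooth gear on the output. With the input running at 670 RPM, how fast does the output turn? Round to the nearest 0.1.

41.3 RPM

Worm: ratio = 79/4 = 19.75, so shaft II turns at 670 / 19.75 = 33.924 RPM.
Gear mesh: ratio = 46/56 = 0.82143, so the output turns at 33.924 / 0.82143 = 41.299 RPM.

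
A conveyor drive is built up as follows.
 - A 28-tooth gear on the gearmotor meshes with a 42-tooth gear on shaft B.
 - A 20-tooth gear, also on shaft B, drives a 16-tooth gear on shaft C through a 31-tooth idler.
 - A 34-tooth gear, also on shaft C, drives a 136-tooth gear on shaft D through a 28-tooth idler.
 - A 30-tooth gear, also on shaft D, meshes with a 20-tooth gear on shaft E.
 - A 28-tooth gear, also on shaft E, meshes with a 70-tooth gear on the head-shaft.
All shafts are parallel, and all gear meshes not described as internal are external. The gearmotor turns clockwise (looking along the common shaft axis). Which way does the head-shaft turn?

counterclockwise

the gearmotor → shaft B: external mesh, 1 reversal → CCW.
shaft B → shaft C: driver → idler → driven is 2 external meshes, 2 reversals → CCW.
shaft C → shaft D: driver → idler → driven is 2 external meshes, 2 reversals → CCW.
shaft D → shaft E: external mesh, 1 reversal → CW.
shaft E → the head-shaft: external mesh, 1 reversal → CCW.
7 reversals in total — an odd number — so the head-shaft turns opposite to the gearmotor.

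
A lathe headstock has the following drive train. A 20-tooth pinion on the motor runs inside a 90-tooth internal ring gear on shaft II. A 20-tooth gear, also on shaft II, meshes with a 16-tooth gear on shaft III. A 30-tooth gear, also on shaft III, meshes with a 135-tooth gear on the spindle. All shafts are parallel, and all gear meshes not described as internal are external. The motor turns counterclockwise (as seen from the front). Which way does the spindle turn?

the motor → shaft II: internal mesh, same direction → CCW.
shaft II → shaft III: external mesh, 1 reversal → CW.
shaft III → the spindle: external mesh, 1 reversal → CCW.
2 reversals in total — an even number — so the spindle turns the same way as the motor.

counterclockwise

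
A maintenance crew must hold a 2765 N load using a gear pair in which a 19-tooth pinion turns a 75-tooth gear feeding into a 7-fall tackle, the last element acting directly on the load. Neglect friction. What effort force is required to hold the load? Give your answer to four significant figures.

100.1 N

Gear pair MA = 75/19 = 3.9474.
Block-and-tackle MA = number of supporting rope parts = 7.
Combined ideal MA = 3.9474 × 7 = 27.632.
Effort = load / MA = 2765 / 27.632 = 100.07 N.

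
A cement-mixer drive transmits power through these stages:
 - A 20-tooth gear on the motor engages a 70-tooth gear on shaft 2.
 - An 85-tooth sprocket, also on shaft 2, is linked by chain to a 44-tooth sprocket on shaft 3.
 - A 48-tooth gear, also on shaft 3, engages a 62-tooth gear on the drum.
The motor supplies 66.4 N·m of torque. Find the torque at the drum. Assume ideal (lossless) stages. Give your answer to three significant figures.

155 N·m

Gear mesh: ratio = 70/20 = 3.5; torque at shaft 2 = 66.4 × 3.5 = 232.4 N·m.
Chain: ratio = 44/85 = 0.51765; torque at shaft 3 = 232.4 × 0.51765 = 120.3 N·m.
Gear mesh: ratio = 62/48 = 1.2917; torque at the drum = 120.3 × 1.2917 = 155.39 N·m.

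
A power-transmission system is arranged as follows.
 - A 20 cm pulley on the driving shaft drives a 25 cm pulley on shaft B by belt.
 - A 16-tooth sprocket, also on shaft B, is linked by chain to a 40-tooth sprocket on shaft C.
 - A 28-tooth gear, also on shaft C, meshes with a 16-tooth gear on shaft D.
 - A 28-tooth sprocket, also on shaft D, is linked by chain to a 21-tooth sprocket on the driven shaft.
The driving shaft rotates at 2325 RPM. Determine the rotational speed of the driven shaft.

the driving shaft → shaft B (belt, 25/20): 2325 ÷ 1.25 = 1860 RPM
shaft B → shaft C (chain, 40/16): 1860 ÷ 2.5 = 744 RPM
shaft C → shaft D (gear mesh, 16/28): 744 ÷ 0.57143 = 1302 RPM
shaft D → the driven shaft (chain, 21/28): 1302 ÷ 0.75 = 1736 RPM

1736 RPM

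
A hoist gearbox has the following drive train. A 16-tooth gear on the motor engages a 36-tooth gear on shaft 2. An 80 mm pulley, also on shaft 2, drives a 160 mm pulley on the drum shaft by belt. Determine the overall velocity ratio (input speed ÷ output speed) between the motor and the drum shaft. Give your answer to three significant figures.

4.50

Each stage contributes driven/driver: gear mesh 36/16 = 2.25, belt 160/80 = 2.
Overall: 2.25 × 2 = 4.5.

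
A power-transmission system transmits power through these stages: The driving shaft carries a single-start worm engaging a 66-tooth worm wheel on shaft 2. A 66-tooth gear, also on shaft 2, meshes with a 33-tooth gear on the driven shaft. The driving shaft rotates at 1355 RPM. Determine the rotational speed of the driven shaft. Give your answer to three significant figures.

41.1 RPM

Worm: ratio = 66/1 = 66, so shaft 2 turns at 1355 / 66 = 20.53 RPM.
Gear mesh: ratio = 33/66 = 0.5, so the driven shaft turns at 20.53 / 0.5 = 41.061 RPM.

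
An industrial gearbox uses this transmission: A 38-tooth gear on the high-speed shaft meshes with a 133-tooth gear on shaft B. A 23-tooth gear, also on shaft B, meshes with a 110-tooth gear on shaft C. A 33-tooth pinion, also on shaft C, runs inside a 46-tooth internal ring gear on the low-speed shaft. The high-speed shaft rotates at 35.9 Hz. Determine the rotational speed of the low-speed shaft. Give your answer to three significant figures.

the high-speed shaft → shaft B (gear mesh, 133/38): 35.9 ÷ 3.5 = 10.257 Hz
shaft B → shaft C (gear mesh, 110/23): 10.257 ÷ 4.7826 = 2.1447 Hz
shaft C → the low-speed shaft (internal gear, 46/33): 2.1447 ÷ 1.3939 = 1.5386 Hz

1.54 Hz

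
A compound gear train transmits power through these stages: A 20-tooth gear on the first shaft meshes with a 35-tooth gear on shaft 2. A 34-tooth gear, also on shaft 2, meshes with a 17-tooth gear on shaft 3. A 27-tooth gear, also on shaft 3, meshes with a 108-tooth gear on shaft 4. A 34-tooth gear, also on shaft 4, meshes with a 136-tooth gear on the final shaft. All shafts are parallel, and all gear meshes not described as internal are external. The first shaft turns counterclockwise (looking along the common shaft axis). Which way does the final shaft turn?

counterclockwise

the first shaft → shaft 2: external mesh, 1 reversal → CW.
shaft 2 → shaft 3: external mesh, 1 reversal → CCW.
shaft 3 → shaft 4: external mesh, 1 reversal → CW.
shaft 4 → the final shaft: external mesh, 1 reversal → CCW.
4 reversals in total — an even number — so the final shaft turns the same way as the first shaft.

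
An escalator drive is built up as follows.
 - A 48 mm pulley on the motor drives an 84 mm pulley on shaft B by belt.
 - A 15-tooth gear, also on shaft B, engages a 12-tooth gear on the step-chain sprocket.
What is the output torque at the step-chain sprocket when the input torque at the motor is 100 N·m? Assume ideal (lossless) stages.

belt 84/48 = 1.75 → τ = 100·1.75 = 175 N·m
gear mesh 12/15 = 0.8 → τ = 175·0.8 = 140 N·m

140 N·m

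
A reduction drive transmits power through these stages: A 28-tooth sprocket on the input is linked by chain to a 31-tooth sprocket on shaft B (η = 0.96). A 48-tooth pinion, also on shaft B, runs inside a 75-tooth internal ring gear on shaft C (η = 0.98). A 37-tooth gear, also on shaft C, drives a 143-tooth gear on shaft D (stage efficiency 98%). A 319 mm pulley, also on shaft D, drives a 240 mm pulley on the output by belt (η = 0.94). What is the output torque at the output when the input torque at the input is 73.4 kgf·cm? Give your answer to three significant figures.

320 kgf·cm

Chain: ratio = 31/28 = 1.1071; torque at shaft B = 73.4 × 1.1071 × 0.96 = 78.014 kgf·cm.
Internal gear: ratio = 75/48 = 1.5625; torque at shaft C = 78.014 × 1.5625 × 0.98 = 119.46 kgf·cm.
Gear mesh: ratio = 143/37 = 3.8649; torque at shaft D = 119.46 × 3.8649 × 0.98 = 452.46 kgf·cm.
Belt: ratio = 240/319 = 0.75235; torque at the output = 452.46 × 0.75235 × 0.94 = 319.98 kgf·cm.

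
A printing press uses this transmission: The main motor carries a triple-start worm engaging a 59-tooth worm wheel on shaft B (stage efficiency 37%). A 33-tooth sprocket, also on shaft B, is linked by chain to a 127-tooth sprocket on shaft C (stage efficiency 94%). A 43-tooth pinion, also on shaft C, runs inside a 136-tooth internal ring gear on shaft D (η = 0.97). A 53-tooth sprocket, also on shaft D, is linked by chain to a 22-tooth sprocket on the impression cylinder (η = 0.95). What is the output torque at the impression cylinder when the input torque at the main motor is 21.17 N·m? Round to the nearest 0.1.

worm 59/3 = 19.667 → τ = 21.17·19.667·0.37 = 154.05 N·m
chain 127/33 = 3.8485 → τ = 154.05·3.8485·0.94 = 557.28 N·m
internal gear 136/43 = 3.1628 → τ = 557.28·3.1628·0.97 = 1709.7 N·m
chain 22/53 = 0.41509 → τ = 1709.7·0.41509·0.95 = 674.19 N·m

674.2 N·m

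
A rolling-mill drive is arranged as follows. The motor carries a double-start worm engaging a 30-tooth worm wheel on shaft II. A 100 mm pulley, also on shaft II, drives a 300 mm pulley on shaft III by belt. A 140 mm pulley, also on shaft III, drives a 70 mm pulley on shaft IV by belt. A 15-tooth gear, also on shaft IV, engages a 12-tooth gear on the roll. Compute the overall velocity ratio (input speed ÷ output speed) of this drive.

18

Each stage contributes driven/driver: worm 30/2 = 15, belt 300/100 = 3, belt 70/140 = 0.5, gear mesh 12/15 = 0.8.
Overall: 15 × 3 × 0.5 × 0.8 = 18.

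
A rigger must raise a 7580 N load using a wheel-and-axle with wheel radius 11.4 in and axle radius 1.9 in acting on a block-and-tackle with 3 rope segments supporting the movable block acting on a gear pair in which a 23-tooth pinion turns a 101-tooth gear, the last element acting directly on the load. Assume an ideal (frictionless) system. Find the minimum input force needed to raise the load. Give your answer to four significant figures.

Wheel-and-axle MA = R/r = 11.4/1.9 = 6.
Block-and-tackle MA = number of supporting rope parts = 3.
Gear pair MA = 101/23 = 4.3913.
Combined ideal MA = 6 × 3 × 4.3913 = 79.043.
Effort = load / MA = 7580 / 79.043 = 95.897 N.

95.90 N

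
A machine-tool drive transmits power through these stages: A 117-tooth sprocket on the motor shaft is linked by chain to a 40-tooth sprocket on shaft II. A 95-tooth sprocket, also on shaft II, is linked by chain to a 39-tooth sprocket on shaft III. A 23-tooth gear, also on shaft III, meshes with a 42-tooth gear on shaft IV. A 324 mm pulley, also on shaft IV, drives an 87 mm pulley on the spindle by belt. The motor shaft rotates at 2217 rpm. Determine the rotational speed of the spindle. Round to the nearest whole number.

Chain: ratio = 40/117 = 0.34188, so shaft II turns at 2217 / 0.34188 = 6484.7 rpm.
Chain: ratio = 39/95 = 0.41053, so shaft III turns at 6484.7 / 0.41053 = 15796 rpm.
Gear mesh: ratio = 42/23 = 1.8261, so shaft IV turns at 15796 / 1.8261 = 8650.3 rpm.
Belt: ratio = 87/324 = 0.26852, so the spindle turns at 8650.3 / 0.26852 = 32215 rpm.

32215 rpm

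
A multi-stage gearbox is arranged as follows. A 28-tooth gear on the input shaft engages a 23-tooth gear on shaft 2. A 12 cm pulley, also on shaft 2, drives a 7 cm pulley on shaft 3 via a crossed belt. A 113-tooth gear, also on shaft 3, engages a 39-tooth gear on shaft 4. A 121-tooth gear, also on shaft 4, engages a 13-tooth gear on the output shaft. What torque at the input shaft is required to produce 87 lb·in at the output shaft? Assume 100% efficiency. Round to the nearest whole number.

4897 lb·in

Overall ratio R = 0.82143 × 0.58333 × 0.34513 × 0.10744 = 0.017768.
Input torque = output torque / R = 87 / 0.017768 = 4896.5 lb·in.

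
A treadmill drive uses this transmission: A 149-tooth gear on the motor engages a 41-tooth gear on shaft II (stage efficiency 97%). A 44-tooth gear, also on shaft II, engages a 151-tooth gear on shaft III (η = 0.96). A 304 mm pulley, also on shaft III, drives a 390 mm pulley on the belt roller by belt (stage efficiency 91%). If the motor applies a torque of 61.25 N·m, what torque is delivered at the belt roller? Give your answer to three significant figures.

62.9 N·m

Gear mesh: ratio = 41/149 = 0.27517; torque at shaft II = 61.25 × 0.27517 × 0.97 = 16.348 N·m.
Gear mesh: ratio = 151/44 = 3.4318; torque at shaft III = 16.348 × 3.4318 × 0.96 = 53.861 N·m.
Belt: ratio = 390/304 = 1.2829; torque at the belt roller = 53.861 × 1.2829 × 0.91 = 62.879 N·m.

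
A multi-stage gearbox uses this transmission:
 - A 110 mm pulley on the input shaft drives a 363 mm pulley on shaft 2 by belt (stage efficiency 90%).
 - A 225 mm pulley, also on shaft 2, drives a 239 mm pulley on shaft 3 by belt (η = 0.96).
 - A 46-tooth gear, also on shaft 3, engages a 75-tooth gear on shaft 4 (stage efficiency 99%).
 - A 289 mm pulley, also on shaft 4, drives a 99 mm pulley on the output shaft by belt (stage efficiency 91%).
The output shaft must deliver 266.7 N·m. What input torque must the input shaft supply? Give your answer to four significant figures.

175.0 N·m

Overall ratio R = 3.3 × 1.0622 × 1.6304 × 0.34256 = 1.9578; overall efficiency η = 0.90 × 0.96 × 0.99 × 0.91 = 0.7784.
Input torque = output torque / (R × η) = 266.7 / (1.9578 × 0.7784) = 175.01 N·m.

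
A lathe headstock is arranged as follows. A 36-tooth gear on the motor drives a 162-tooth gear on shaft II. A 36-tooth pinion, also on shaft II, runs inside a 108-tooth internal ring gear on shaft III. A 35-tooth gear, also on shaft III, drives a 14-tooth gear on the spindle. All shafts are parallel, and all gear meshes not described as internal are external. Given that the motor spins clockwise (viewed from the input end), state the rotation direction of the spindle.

clockwise

the motor → shaft II: external mesh, 1 reversal → CCW.
shaft II → shaft III: internal mesh, same direction → CCW.
shaft III → the spindle: external mesh, 1 reversal → CW.
2 reversals in total — an even number — so the spindle turns the same way as the motor.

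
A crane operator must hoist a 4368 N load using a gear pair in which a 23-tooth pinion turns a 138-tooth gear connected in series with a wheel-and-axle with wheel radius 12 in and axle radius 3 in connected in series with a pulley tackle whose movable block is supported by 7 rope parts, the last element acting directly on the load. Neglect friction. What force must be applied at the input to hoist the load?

26 N

Gear pair MA = 138/23 = 6.
Wheel-and-axle MA = R/r = 12/3 = 4.
Block-and-tackle MA = number of supporting rope parts = 7.
Combined ideal MA = 6 × 4 × 7 = 168.
Effort = load / MA = 4368 / 168 = 26 N.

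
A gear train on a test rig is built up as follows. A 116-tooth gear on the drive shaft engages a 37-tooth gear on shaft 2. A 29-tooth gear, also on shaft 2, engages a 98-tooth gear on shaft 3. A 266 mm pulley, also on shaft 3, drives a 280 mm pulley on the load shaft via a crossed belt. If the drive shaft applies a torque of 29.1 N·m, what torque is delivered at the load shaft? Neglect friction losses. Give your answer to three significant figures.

gear mesh 37/116 = 0.31897 → τ = 29.1·0.31897 = 9.2819 N·m
gear mesh 98/29 = 3.3793 → τ = 9.2819·3.3793 = 31.366 N·m
belt 280/266 = 1.0526 → τ = 31.366·1.0526 = 33.017 N·m

33.0 N·m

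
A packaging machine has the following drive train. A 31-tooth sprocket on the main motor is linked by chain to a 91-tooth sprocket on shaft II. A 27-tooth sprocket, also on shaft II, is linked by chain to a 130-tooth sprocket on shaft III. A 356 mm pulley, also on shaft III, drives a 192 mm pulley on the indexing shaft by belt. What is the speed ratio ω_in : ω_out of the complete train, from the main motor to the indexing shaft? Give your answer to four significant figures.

7.623

Each stage contributes driven/driver: chain 91/31 = 2.9355, chain 130/27 = 4.8148, belt 192/356 = 0.53933.
Overall: 2.9355 × 4.8148 × 0.53933 = 7.6227.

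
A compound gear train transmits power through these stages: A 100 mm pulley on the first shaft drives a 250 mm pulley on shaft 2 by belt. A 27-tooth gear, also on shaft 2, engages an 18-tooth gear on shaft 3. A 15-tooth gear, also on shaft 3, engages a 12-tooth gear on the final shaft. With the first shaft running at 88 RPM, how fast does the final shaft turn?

the first shaft → shaft 2 (belt, 250/100): 88 ÷ 2.5 = 35.2 RPM
shaft 2 → shaft 3 (gear mesh, 18/27): 35.2 ÷ 0.66667 = 52.8 RPM
shaft 3 → the final shaft (gear mesh, 12/15): 52.8 ÷ 0.8 = 66 RPM

66 RPM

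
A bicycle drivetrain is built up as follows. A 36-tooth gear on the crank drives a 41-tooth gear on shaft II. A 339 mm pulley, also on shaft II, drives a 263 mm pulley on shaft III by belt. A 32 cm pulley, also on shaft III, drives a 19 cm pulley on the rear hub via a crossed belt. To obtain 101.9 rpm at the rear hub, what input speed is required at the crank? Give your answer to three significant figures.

53.5 rpm

Overall ratio R = 1.1389 × 0.77581 × 0.59375 = 0.52462.
Required input speed = output speed × R = 101.9 × 0.52462 = 53.458 rpm.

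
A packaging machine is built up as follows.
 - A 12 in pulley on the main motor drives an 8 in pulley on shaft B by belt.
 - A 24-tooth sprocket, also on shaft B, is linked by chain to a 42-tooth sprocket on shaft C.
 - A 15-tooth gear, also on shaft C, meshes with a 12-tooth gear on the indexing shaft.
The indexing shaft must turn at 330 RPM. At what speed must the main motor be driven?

Overall ratio R = 0.66667 × 1.75 × 0.8 = 0.93333.
Required input speed = output speed × R = 330 × 0.93333 = 308 RPM.

308 RPM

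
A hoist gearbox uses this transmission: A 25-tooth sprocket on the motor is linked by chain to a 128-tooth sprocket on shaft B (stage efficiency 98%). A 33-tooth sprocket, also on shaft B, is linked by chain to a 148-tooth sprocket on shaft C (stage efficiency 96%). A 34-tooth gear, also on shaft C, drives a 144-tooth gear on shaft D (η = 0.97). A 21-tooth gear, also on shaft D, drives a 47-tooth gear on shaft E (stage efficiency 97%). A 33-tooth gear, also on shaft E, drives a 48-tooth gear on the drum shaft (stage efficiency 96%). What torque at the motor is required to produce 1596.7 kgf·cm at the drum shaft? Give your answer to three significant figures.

Overall ratio R = 5.12 × 4.4848 × 4.2353 × 2.2381 × 1.4545 = 316.6; overall efficiency η = 0.98 × 0.96 × 0.97 × 0.97 × 0.96 = 0.8498.
Input torque = output torque / (R × η) = 1596.7 / (316.6 × 0.8498) = 5.9348 kgf·cm.

5.93 kgf·cm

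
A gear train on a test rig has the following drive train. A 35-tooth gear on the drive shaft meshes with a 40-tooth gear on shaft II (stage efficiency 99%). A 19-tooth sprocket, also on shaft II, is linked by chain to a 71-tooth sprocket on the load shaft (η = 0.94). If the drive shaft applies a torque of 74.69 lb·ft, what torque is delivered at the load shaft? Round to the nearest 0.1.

After the gear mesh (40/35): 74.69 × 1.1429 × 0.99 = 84.506 lb·ft
After the chain (71/19): 84.506 × 3.7368 × 0.94 = 296.84 lb·ft

296.8 lb·ft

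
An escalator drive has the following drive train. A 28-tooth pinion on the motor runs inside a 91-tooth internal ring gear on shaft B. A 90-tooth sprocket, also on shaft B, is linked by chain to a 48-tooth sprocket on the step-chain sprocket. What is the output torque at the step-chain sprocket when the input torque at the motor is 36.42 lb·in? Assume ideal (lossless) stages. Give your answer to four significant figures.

After the internal gear (91/28): 36.42 × 3.25 = 118.37 lb·in
After the chain (48/90): 118.37 × 0.53333 = 63.128 lb·in

63.13 lb·in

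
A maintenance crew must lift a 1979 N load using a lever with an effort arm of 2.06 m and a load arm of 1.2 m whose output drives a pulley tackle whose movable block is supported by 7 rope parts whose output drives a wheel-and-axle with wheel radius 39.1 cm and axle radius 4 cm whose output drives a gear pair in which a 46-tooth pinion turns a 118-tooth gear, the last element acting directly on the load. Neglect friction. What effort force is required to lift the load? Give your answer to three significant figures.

Lever MA = effort arm / load arm = 2.06/1.2 = 1.7167.
Block-and-tackle MA = number of supporting rope parts = 7.
Wheel-and-axle MA = R/r = 39.1/4 = 9.775.
Gear pair MA = 118/46 = 2.5652.
Combined ideal MA = 1.7167 × 7 × 9.775 × 2.5652 = 301.32.
Effort = load / MA = 1979 / 301.32 = 6.5678 N.

6.57 N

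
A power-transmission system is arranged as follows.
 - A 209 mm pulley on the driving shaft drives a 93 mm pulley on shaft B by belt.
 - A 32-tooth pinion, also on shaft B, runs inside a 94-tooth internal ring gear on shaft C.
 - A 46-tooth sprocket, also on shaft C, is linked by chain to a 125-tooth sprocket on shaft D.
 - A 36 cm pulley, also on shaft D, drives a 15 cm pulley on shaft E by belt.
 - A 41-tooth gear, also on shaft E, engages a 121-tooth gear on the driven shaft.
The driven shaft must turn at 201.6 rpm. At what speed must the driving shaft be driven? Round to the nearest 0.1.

880.5 rpm

Overall ratio R = 0.44498 × 2.9375 × 2.7174 × 0.41667 × 2.9512 = 4.3677.
Required input speed = output speed × R = 201.6 × 4.3677 = 880.54 rpm.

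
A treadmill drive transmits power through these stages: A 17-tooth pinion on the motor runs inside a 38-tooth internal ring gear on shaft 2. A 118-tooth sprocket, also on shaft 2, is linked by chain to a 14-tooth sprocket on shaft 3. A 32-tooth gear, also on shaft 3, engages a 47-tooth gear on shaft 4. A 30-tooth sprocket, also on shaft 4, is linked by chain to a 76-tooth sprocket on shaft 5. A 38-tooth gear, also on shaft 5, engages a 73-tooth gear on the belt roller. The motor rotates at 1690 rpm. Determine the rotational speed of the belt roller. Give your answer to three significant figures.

internal gear 38/17 = 2.2353 → 1690/2.2353 = 756.05 rpm
chain 14/118 = 0.11864 → 756.05/0.11864 = 6372.4 rpm
gear mesh 47/32 = 1.4688 → 6372.4/1.4688 = 4338.7 rpm
chain 76/30 = 2.5333 → 4338.7/2.5333 = 1712.6 rpm
gear mesh 73/38 = 1.9211 → 1712.6/1.9211 = 891.51 rpm

892 rpm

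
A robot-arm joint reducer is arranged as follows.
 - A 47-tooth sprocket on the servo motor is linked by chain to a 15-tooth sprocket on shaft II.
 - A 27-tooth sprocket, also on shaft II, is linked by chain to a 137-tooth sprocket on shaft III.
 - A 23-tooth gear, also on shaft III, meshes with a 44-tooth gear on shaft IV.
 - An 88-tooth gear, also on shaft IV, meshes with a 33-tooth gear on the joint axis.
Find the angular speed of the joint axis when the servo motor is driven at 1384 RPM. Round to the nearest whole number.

the servo motor → shaft II (chain, 15/47): 1384 ÷ 0.31915 = 4336.5 RPM
shaft II → shaft III (chain, 137/27): 4336.5 ÷ 5.0741 = 854.65 RPM
shaft III → shaft IV (gear mesh, 44/23): 854.65 ÷ 1.913 = 446.75 RPM
shaft IV → the joint axis (gear mesh, 33/88): 446.75 ÷ 0.375 = 1191.3 RPM

1191 RPM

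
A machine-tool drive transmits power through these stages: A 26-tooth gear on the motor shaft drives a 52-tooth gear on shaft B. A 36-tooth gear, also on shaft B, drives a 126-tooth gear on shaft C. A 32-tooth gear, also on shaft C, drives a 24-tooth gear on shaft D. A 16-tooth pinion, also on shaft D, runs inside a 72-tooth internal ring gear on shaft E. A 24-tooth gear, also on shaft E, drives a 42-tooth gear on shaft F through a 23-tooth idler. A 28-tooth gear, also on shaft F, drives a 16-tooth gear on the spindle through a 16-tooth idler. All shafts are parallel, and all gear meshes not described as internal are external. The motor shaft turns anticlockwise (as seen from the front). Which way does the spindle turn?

the motor shaft → shaft B: external mesh, 1 reversal → CW.
shaft B → shaft C: external mesh, 1 reversal → CCW.
shaft C → shaft D: external mesh, 1 reversal → CW.
shaft D → shaft E: internal mesh, same direction → CW.
shaft E → shaft F: driver → idler → driven is 2 external meshes, 2 reversals → CW.
shaft F → the spindle: driver → idler → driven is 2 external meshes, 2 reversals → CW.
7 reversals in total — an odd number — so the spindle turns opposite to the motor shaft.

clockwise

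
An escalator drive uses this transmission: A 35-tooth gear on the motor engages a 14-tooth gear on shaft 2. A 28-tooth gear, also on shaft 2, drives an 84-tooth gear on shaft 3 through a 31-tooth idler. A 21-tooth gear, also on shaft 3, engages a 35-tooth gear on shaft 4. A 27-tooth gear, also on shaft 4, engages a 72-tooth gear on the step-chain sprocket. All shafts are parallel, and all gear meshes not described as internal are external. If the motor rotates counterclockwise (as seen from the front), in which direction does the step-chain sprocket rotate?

the motor → shaft 2: external mesh, 1 reversal → CW.
shaft 2 → shaft 3: driver → idler → driven is 2 external meshes, 2 reversals → CW.
shaft 3 → shaft 4: external mesh, 1 reversal → CCW.
shaft 4 → the step-chain sprocket: external mesh, 1 reversal → CW.
5 reversals in total — an odd number — so the step-chain sprocket turns opposite to the motor.

clockwise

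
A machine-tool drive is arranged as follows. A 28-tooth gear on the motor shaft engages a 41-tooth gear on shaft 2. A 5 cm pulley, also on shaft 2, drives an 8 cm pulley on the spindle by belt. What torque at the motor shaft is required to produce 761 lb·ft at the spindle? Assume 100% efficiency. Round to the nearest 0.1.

Overall ratio R = 1.4643 × 1.6 = 2.3429.
Input torque = output torque / R = 761 / 2.3429 = 324.82 lb·ft.

324.8 lb·ft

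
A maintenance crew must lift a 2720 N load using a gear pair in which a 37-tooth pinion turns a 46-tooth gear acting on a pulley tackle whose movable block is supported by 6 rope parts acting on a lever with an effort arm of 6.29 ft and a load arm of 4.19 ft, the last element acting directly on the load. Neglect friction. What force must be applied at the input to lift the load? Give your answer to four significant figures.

242.9 N

Gear pair MA = 46/37 = 1.2432.
Block-and-tackle MA = number of supporting rope parts = 6.
Lever MA = effort arm / load arm = 6.29/4.19 = 1.5012.
Combined ideal MA = 1.2432 × 6 × 1.5012 = 11.198.
Effort = load / MA = 2720 / 11.198 = 242.9 N.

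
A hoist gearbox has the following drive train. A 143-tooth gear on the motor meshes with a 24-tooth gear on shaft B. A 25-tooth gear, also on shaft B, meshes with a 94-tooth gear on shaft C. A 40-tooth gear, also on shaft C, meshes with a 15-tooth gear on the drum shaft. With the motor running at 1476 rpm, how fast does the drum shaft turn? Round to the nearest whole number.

6237 rpm

gear mesh 24/143 = 0.16783 → 1476/0.16783 = 8794.5 rpm
gear mesh 94/25 = 3.76 → 8794.5/3.76 = 2339 rpm
gear mesh 15/40 = 0.375 → 2339/0.375 = 6237.2 rpm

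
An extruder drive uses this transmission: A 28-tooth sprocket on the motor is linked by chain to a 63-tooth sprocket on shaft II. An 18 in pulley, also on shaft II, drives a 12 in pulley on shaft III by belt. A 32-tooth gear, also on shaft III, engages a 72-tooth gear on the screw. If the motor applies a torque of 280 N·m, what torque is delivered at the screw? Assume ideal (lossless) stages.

945 N·m

After the chain (63/28): 280 × 2.25 = 630 N·m
After the belt (12/18): 630 × 0.66667 = 420 N·m
After the gear mesh (72/32): 420 × 2.25 = 945 N·m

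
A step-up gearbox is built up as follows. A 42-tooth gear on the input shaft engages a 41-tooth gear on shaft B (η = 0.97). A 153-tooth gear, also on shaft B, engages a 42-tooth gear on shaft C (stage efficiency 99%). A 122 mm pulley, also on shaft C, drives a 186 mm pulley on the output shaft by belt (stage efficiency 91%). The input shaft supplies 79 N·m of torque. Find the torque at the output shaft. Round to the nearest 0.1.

28.2 N·m

After the gear mesh (41/42): 79 × 0.97619 × 0.97 = 74.805 N·m
After the gear mesh (42/153): 74.805 × 0.27451 × 0.99 = 20.329 N·m
After the belt (186/122): 20.329 × 1.5246 × 0.91 = 28.205 N·m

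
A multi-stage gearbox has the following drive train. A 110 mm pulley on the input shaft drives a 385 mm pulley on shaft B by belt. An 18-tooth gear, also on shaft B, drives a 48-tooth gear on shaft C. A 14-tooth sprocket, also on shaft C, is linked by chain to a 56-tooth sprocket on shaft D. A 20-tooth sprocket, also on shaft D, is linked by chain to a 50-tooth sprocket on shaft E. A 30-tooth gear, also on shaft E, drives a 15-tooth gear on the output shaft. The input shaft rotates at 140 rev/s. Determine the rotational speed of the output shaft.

3 rev/s

the input shaft → shaft B (belt, 385/110): 140 ÷ 3.5 = 40 rev/s
shaft B → shaft C (gear mesh, 48/18): 40 ÷ 2.6667 = 15 rev/s
shaft C → shaft D (chain, 56/14): 15 ÷ 4 = 3.75 rev/s
shaft D → shaft E (chain, 50/20): 3.75 ÷ 2.5 = 1.5 rev/s
shaft E → the output shaft (gear mesh, 15/30): 1.5 ÷ 0.5 = 3 rev/s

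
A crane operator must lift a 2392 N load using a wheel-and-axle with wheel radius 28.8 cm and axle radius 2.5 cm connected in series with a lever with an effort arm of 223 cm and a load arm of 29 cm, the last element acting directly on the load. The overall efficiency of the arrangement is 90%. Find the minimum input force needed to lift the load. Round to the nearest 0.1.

30.0 N

Wheel-and-axle MA = R/r = 28.8/2.5 = 11.52.
Lever MA = effort arm / load arm = 223/29 = 7.6897.
Combined ideal MA = 11.52 × 7.6897 = 88.585.
Actual MA = 88.585 × 0.90 = 79.726.
Effort = load / actual MA = 2392 / 79.726 = 30.003 N.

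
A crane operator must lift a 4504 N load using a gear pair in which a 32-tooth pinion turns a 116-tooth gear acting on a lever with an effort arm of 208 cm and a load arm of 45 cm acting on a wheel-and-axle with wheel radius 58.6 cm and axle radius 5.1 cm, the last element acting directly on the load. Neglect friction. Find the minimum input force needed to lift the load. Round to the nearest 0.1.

23.4 N

Gear pair MA = 116/32 = 3.625.
Lever MA = effort arm / load arm = 208/45 = 4.6222.
Wheel-and-axle MA = R/r = 58.6/5.1 = 11.49.
Combined ideal MA = 3.625 × 4.6222 × 11.49 = 192.52.
Effort = load / MA = 4504 / 192.52 = 23.394 N.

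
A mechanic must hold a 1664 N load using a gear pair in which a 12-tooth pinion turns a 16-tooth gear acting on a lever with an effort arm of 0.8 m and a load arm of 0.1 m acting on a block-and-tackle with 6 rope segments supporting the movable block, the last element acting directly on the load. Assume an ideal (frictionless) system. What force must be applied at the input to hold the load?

Gear pair MA = 16/12 = 1.3333.
Lever MA = effort arm / load arm = 0.8/0.1 = 8.
Block-and-tackle MA = number of supporting rope parts = 6.
Combined ideal MA = 1.3333 × 8 × 6 = 64.
Effort = load / MA = 1664 / 64 = 26 N.

26 N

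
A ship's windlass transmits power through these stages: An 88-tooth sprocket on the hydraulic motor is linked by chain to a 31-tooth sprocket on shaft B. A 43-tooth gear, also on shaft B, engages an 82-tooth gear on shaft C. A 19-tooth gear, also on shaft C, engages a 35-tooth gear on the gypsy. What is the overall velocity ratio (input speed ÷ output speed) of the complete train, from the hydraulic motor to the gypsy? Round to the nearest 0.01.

1.24

Each stage contributes driven/driver: chain 31/88 = 0.35227, gear mesh 82/43 = 1.907, gear mesh 35/19 = 1.8421.
Overall: 0.35227 × 1.907 × 1.8421 = 1.2375.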